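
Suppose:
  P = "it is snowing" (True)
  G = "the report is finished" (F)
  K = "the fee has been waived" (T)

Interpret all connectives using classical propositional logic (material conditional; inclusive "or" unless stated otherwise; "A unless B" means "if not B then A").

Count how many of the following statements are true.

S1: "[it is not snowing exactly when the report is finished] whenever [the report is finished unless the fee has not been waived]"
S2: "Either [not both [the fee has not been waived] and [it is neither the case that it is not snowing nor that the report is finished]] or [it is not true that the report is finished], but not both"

1

S1: In symbols: (G ∨ ¬K) → (¬P ↔ G)

¬K = ¬T = F
G ∨ ¬K = F ∨ F = F
¬P = ¬T = F
¬P ↔ G = F ↔ F = T
(G ∨ ¬K) → (¬P ↔ G) = F → T = T
So S1 is true.

S2: In symbols: (¬K ↑ (¬P ↓ G)) ⊕ ¬G

¬K = ¬T = F
¬P = ¬T = F
¬P ↓ G = F ↓ F = T
¬K ↑ (¬P ↓ G) = F ↑ T = T
¬G = ¬F = T
(¬K ↑ (¬P ↓ G)) ⊕ ¬G = T ⊕ T = F
Hence S2 is false.

Count: 1.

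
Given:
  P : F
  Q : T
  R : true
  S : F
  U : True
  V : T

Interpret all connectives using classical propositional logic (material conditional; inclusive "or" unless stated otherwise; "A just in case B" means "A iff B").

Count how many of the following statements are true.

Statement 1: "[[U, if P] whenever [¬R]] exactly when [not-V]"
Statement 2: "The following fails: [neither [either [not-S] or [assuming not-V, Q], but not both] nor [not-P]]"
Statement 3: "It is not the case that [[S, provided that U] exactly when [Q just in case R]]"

Statement 1: In symbols: (¬R → (P → U)) ↔ ¬V

¬R = ¬T = F
P → U = F → T = T
¬R → (P → U) = F → T = T
¬V = ¬T = F
(¬R → (P → U)) ↔ ¬V = T ↔ F = F
So Statement 1 is false.

Statement 2: In symbols: ¬((¬S ⊕ (¬V → Q)) ↓ ¬P)

¬S = ¬F = T
¬V = ¬T = F
¬V → Q = F → T = T
¬S ⊕ (¬V → Q) = T ⊕ T = F
¬P = ¬F = T
(¬S ⊕ (¬V → Q)) ↓ ¬P = F ↓ T = F
¬((¬S ⊕ (¬V → Q)) ↓ ¬P) = ¬F = T
So Statement 2 is true.

Statement 3: In symbols: ¬((U → S) ↔ (Q ↔ R))

U → S = T → F = F
Q ↔ R = T ↔ T = T
(U → S) ↔ (Q ↔ R) = F ↔ T = F
¬((U → S) ↔ (Q ↔ R)) = ¬F = T
Thus Statement 3 is true.

Count: 2.

2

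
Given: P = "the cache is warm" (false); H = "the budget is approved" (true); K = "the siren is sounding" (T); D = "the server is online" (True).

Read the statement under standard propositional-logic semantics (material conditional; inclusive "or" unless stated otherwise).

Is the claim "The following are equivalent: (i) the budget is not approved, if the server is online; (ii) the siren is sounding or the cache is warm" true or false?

Formalization: (D -> not H) iff (K or P)

not H = not True = False
D -> not H = True -> False = False
K or P = True or False = True
(D -> not H) iff (K or P) = False iff True = False

False.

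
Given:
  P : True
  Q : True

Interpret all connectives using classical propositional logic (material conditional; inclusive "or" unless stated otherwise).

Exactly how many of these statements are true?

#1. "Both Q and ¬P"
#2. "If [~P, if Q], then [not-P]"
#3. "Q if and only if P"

2

#1: Parsed as Q ∧ ¬P

¬P = ¬T = F
Q ∧ ¬P = T ∧ F = F
Hence #1 is false.

#2: In symbols: (Q → ¬P) → ¬P

¬P = ¬T = F
Q → ¬P = T → F = F
¬P = ¬T = F
(Q → ¬P) → ¬P = F → F = T
So #2 is true.

#3: This is Q ↔ P.

Q ↔ P = T ↔ T = T
Thus #3 is true.

2 of the 3 statements are true (#2, #3).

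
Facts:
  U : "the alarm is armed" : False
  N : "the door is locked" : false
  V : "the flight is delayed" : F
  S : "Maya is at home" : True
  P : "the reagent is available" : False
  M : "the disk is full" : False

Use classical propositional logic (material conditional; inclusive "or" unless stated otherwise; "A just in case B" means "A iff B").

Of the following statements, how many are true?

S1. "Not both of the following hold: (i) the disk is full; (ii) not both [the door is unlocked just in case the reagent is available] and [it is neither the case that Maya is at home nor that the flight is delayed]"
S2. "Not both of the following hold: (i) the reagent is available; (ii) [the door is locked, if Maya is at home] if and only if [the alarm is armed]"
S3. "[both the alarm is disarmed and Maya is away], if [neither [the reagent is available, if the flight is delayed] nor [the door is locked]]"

3

S1: Parsed as M nand ((~N <-> P) nand (S nor V))

~N = ~F = T
~N <-> P = T <-> F = F
S nor V = T nor F = F
(~N <-> P) nand (S nor V) = F nand F = T
M nand ((~N <-> P) nand (S nor V)) = F nand T = T
So S1 is true.

S2: In symbols: P nand ((S -> N) <-> U)

S -> N = T -> F = F
(S -> N) <-> U = F <-> F = T
P nand ((S -> N) <-> U) = F nand T = T
Thus S2 is true.

S3: Formalization: ((V -> P) nor N) -> (~U & ~S)

V -> P = F -> F = T
(V -> P) nor N = T nor F = F
~U = ~F = T
~S = ~T = F
~U & ~S = T & F = F
((V -> P) nor N) -> (~U & ~S) = F -> F = T
Hence S3 is true.

Count: 3.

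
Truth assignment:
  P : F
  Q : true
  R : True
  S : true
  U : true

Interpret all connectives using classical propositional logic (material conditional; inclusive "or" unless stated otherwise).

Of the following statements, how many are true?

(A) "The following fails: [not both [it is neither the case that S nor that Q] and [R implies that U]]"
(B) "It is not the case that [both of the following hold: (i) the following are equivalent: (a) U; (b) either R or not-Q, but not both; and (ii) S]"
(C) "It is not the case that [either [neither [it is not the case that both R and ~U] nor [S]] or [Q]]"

0

(A): Formalization: ¬((S ↓ Q) ↑ (R → U))

S ↓ Q = T ↓ T = F
R → U = T → T = T
(S ↓ Q) ↑ (R → U) = F ↑ T = T
¬((S ↓ Q) ↑ (R → U)) = ¬T = F
Hence (A) is false.

(B): In symbols: ¬((U ↔ (R ⊕ ¬Q)) ∧ S)

¬Q = ¬T = F
R ⊕ ¬Q = T ⊕ F = T
U ↔ (R ⊕ ¬Q) = T ↔ T = T
(U ↔ (R ⊕ ¬Q)) ∧ S = T ∧ T = T
¬((U ↔ (R ⊕ ¬Q)) ∧ S) = ¬T = F
Hence (B) is false.

(C): This is ¬(((R ↑ ¬U) ↓ S) ∨ Q).

¬U = ¬T = F
R ↑ ¬U = T ↑ F = T
(R ↑ ¬U) ↓ S = T ↓ T = F
((R ↑ ¬U) ↓ S) ∨ Q = F ∨ T = T
¬(((R ↑ ¬U) ↓ S) ∨ Q) = ¬T = F
So (C) is false.

Count: 0.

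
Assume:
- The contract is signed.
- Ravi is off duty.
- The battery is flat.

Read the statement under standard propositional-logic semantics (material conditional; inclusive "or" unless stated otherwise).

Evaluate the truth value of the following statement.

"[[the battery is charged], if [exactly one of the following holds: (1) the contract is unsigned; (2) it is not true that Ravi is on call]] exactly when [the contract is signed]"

False

Let U = "the contract is signed" (True), S = "Ravi is on call" (False), G = "the battery is charged" (False).
In symbols: ((not U xor not S) -> G) iff U

not U = not True = False
not S = not False = True
not U xor not S = False xor True = True
(not U xor not S) -> G = True -> False = False
((not U xor not S) -> G) iff U = False iff True = False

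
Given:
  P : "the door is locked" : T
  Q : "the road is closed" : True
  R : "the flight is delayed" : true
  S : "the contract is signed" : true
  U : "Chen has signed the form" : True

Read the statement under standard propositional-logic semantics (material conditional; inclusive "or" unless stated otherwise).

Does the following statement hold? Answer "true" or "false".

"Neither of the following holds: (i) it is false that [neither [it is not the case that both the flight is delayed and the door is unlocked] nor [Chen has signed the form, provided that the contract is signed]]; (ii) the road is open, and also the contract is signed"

Formalization: ¬((R ↑ ¬P) ↓ (S → U)) ↓ (¬Q ∧ S)

¬P = ¬T = F
R ↑ ¬P = T ↑ F = T
S → U = T → T = T
(R ↑ ¬P) ↓ (S → U) = T ↓ T = F
¬((R ↑ ¬P) ↓ (S → U)) = ¬F = T
¬Q = ¬T = F
¬Q ∧ S = F ∧ T = F
¬((R ↑ ¬P) ↓ (S → U)) ↓ (¬Q ∧ S) = T ↓ F = F

False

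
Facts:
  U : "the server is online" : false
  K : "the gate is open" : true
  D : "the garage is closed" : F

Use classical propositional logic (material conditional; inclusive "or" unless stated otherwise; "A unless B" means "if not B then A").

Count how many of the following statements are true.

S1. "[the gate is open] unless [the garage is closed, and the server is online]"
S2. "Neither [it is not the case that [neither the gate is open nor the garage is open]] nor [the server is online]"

S1: This is K | (D & U).

D & U = F & F = F
K | (D & U) = T | F = T
Thus S1 is true.

S2: In symbols: ~(K nor ~D) nor U

~D = ~F = T
K nor ~D = T nor T = F
~(K nor ~D) = ~F = T
~(K nor ~D) nor U = T nor F = F
Thus S2 is false.

1 of the 2 statements is true (S1).

1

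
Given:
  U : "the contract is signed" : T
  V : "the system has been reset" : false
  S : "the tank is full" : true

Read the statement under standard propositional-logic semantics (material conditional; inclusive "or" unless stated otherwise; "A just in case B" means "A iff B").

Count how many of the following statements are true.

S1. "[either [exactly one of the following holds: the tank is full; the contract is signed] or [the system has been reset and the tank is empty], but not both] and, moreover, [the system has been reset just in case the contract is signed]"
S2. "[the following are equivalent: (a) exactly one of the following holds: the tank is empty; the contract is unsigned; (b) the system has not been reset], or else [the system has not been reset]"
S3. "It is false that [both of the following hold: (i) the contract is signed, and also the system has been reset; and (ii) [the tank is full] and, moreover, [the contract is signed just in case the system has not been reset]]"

2

S1: In symbols: ((S xor U) xor (V & ~S)) & (V <-> U)

S xor U = T xor T = F
~S = ~T = F
V & ~S = F & F = F
(S xor U) xor (V & ~S) = F xor F = F
V <-> U = F <-> T = F
((S xor U) xor (V & ~S)) & (V <-> U) = F & F = F
So S1 is false.

S2: This is ((~S xor ~U) <-> ~V) | ~V.

~S = ~T = F
~U = ~T = F
~S xor ~U = F xor F = F
~V = ~F = T
(~S xor ~U) <-> ~V = F <-> T = F
~V = ~F = T
((~S xor ~U) <-> ~V) | ~V = F | T = T
So S2 is true.

S3: This is ~((U & V) & (S & (U <-> ~V))).

U & V = T & F = F
~V = ~F = T
U <-> ~V = T <-> T = T
S & (U <-> ~V) = T & T = T
(U & V) & (S & (U <-> ~V)) = F & T = F
~((U & V) & (S & (U <-> ~V))) = ~F = T
So S3 is true.

2 of the 3 statements are true.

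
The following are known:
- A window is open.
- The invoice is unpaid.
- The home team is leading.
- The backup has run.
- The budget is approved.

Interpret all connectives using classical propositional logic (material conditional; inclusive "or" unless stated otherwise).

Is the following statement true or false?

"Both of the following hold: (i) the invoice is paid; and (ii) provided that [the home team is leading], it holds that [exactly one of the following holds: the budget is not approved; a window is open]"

Let H = "the invoice is paid" (F), W = "the home team is leading" (T), G = "the budget is approved" (T), S = "a window is open" (T).
Parsed as H ∧ (W → (¬G ⊕ S))

¬G = ¬T = F
¬G ⊕ S = F ⊕ T = T
W → (¬G ⊕ S) = T → T = T
H ∧ (W → (¬G ⊕ S)) = F ∧ T = F

False.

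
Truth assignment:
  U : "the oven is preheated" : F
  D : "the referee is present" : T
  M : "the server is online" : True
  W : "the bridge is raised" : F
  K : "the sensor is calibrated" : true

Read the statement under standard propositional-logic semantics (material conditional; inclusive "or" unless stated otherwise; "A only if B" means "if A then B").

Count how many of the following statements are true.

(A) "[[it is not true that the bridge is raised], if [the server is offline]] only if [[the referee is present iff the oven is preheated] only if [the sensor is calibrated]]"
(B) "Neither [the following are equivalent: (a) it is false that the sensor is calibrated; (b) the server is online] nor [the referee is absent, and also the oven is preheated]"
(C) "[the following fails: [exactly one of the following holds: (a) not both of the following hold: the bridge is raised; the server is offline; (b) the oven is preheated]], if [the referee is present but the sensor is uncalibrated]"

3

(A): Formalization: (¬M → ¬W) → ((D ↔ U) → K)

¬M = ¬T = F
¬W = ¬F = T
¬M → ¬W = F → T = T
D ↔ U = T ↔ F = F
(D ↔ U) → K = F → T = T
(¬M → ¬W) → ((D ↔ U) → K) = T → T = T
So (A) is true.

(B): Formalization: (¬K ↔ M) ↓ (¬D ∧ U)

¬K = ¬T = F
¬K ↔ M = F ↔ T = F
¬D = ¬T = F
¬D ∧ U = F ∧ F = F
(¬K ↔ M) ↓ (¬D ∧ U) = F ↓ F = T
So (B) is true.

(C): This is (D ∧ ¬K) → ¬((W ↑ ¬M) ⊕ U).

¬K = ¬T = F
D ∧ ¬K = T ∧ F = F
¬M = ¬T = F
W ↑ ¬M = F ↑ F = T
(W ↑ ¬M) ⊕ U = T ⊕ F = T
¬((W ↑ ¬M) ⊕ U) = ¬T = F
(D ∧ ¬K) → ¬((W ↑ ¬M) ⊕ U) = F → F = T
So (C) is true.

3 of the 3 statements are true ((A), (B), (C)).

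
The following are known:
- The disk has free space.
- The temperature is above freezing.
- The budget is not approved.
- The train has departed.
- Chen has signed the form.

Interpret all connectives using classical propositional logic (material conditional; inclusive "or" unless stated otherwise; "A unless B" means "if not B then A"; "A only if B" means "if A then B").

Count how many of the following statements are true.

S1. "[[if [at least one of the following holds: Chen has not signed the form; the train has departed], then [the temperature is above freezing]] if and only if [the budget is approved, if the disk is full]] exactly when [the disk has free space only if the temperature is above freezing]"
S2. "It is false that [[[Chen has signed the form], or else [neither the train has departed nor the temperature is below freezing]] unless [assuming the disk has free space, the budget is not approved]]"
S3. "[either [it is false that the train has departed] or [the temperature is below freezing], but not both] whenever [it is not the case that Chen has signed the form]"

2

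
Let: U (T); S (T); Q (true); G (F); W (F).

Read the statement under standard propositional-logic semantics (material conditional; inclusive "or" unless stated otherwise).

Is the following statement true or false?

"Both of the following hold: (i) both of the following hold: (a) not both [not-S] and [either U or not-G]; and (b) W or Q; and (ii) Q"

This is ((not S nand (U or not G)) and (W or Q)) and Q.

not S = not True = False
not G = not False = True
U or not G = True or True = True
not S nand (U or not G) = False nand True = True
W or Q = False or True = True
(not S nand (U or not G)) and (W or Q) = True and True = True
((not S nand (U or not G)) and (W or Q)) and Q = True and True = True

The statement is true.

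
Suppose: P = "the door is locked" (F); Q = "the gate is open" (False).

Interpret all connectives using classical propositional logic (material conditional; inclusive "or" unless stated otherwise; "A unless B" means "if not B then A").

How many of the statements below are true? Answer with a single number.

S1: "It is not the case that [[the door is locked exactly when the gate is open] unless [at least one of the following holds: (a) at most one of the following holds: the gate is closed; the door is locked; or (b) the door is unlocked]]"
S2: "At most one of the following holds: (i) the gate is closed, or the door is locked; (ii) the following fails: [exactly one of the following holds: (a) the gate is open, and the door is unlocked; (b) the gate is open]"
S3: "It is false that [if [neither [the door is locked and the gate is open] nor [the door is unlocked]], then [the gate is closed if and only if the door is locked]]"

S1: In symbols: not ((P iff Q) or ((not Q nand P) or not P))

P iff Q = False iff False = True
not Q = not False = True
not Q nand P = True nand False = True
not P = not False = True
(not Q nand P) or not P = True or True = True
(P iff Q) or ((not Q nand P) or not P) = True or True = True
not ((P iff Q) or ((not Q nand P) or not P)) = not True = False
Hence S1 is false.

S2: Parsed as (not Q or P) nand not ((Q and not P) xor Q)

not Q = not False = True
not Q or P = True or False = True
not P = not False = True
Q and not P = False and True = False
(Q and not P) xor Q = False xor False = False
not ((Q and not P) xor Q) = not False = True
(not Q or P) nand not ((Q and not P) xor Q) = True nand True = False
Thus S2 is false.

S3: This is not (((P and Q) nor not P) -> (not Q iff P)).

P and Q = False and False = False
not P = not False = True
(P and Q) nor not P = False nor True = False
not Q = not False = True
not Q iff P = True iff False = False
((P and Q) nor not P) -> (not Q iff P) = False -> False = True
not (((P and Q) nor not P) -> (not Q iff P)) = not True = False
Hence S3 is false.

Count: 0.

0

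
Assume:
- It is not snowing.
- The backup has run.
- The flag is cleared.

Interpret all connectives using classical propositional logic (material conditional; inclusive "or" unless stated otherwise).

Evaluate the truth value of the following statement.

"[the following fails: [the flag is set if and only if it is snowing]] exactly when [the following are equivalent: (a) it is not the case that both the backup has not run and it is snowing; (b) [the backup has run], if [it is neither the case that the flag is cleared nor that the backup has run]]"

The statement is false.

Let R = "the flag is set" (False), D = "it is snowing" (False), U = "the backup has run" (True).
Formalization: not (R iff D) iff ((not U nand D) iff ((not R nor U) -> U))

R iff D = False iff False = True
not (R iff D) = not True = False
not U = not True = False
not U nand D = False nand False = True
not R = not False = True
not R nor U = True nor True = False
(not R nor U) -> U = False -> True = True
(not U nand D) iff ((not R nor U) -> U) = True iff True = True
not (R iff D) iff ((not U nand D) iff ((not R nor U) -> U)) = False iff True = False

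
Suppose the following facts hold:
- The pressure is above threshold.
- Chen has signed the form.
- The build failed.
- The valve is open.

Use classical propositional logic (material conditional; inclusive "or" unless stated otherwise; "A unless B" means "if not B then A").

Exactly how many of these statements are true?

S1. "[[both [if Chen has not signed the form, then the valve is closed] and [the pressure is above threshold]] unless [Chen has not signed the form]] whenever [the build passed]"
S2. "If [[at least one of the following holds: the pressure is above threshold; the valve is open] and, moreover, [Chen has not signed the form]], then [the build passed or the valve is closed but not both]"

Let D = "the build passed" (F), P = "Chen has signed the form" (T), G = "the valve is open" (T), H = "the pressure is above threshold" (T).

S1: Formalization: D -> (((~P -> ~G) & H) | ~P)

~P = ~T = F
~G = ~T = F
~P -> ~G = F -> F = T
(~P -> ~G) & H = T & T = T
~P = ~T = F
((~P -> ~G) & H) | ~P = T | F = T
D -> (((~P -> ~G) & H) | ~P) = F -> T = T
Thus S1 is true.

S2: In symbols: ((H | G) & ~P) -> (D xor ~G)

H | G = T | T = T
~P = ~T = F
(H | G) & ~P = T & F = F
~G = ~T = F
D xor ~G = F xor F = F
((H | G) & ~P) -> (D xor ~G) = F -> F = T
Thus S2 is true.

2 of the 2 statements are true.

2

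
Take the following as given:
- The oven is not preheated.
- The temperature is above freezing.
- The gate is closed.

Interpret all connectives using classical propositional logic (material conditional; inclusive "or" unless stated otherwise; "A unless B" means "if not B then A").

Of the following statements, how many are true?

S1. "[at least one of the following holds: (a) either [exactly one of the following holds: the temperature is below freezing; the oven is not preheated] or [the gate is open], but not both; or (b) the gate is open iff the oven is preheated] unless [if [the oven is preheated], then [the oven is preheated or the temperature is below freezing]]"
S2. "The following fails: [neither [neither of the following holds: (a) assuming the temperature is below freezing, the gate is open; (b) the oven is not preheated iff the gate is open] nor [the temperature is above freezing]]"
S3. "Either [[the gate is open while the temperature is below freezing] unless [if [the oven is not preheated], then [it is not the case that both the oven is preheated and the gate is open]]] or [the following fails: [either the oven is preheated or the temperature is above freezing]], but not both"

3

Let Q = "the temperature is below freezing" (F), P = "the oven is preheated" (F), R = "the gate is open" (F).

S1: This is (((Q ⊕ ¬P) ⊕ R) ∨ (R ↔ P)) ∨ (P → (P ∨ Q)).

¬P = ¬F = T
Q ⊕ ¬P = F ⊕ T = T
(Q ⊕ ¬P) ⊕ R = T ⊕ F = T
R ↔ P = F ↔ F = T
((Q ⊕ ¬P) ⊕ R) ∨ (R ↔ P) = T ∨ T = T
P ∨ Q = F ∨ F = F
P → (P ∨ Q) = F → F = T
(((Q ⊕ ¬P) ⊕ R) ∨ (R ↔ P)) ∨ (P → (P ∨ Q)) = T ∨ T = T
Thus S1 is true.

S2: This is ¬(((Q → R) ↓ (¬P ↔ R)) ↓ ¬Q).

Q → R = F → F = T
¬P = ¬F = T
¬P ↔ R = T ↔ F = F
(Q → R) ↓ (¬P ↔ R) = T ↓ F = F
¬Q = ¬F = T
((Q → R) ↓ (¬P ↔ R)) ↓ ¬Q = F ↓ T = F
¬(((Q → R) ↓ (¬P ↔ R)) ↓ ¬Q) = ¬F = T
So S2 is true.

S3: Parsed as ((R ∧ Q) ∨ (¬P → (P ↑ R))) ⊕ ¬(P ∨ ¬Q)

R ∧ Q = F ∧ F = F
¬P = ¬F = T
P ↑ R = F ↑ F = T
¬P → (P ↑ R) = T → T = T
(R ∧ Q) ∨ (¬P → (P ↑ R)) = F ∨ T = T
¬Q = ¬F = T
P ∨ ¬Q = F ∨ T = T
¬(P ∨ ¬Q) = ¬T = F
((R ∧ Q) ∨ (¬P → (P ↑ R))) ⊕ ¬(P ∨ ¬Q) = T ⊕ F = T
Thus S3 is true.

True statements: 3.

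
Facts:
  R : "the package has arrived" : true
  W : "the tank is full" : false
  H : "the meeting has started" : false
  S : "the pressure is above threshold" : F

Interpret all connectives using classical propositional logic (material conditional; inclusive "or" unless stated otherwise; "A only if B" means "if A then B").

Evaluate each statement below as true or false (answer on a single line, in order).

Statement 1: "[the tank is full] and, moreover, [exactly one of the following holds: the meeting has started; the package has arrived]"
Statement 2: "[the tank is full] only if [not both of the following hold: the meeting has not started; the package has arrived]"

Statement 1 F / Statement 2 T

Statement 1: In symbols: W ∧ (H ⊕ R)

H ⊕ R = F ⊕ T = T
W ∧ (H ⊕ R) = F ∧ T = F
So Statement 1 is false.

Statement 2: Formalization: W → (¬H ↑ R)

¬H = ¬F = T
¬H ↑ R = T ↑ T = F
W → (¬H ↑ R) = F → F = T
Hence Statement 2 is true.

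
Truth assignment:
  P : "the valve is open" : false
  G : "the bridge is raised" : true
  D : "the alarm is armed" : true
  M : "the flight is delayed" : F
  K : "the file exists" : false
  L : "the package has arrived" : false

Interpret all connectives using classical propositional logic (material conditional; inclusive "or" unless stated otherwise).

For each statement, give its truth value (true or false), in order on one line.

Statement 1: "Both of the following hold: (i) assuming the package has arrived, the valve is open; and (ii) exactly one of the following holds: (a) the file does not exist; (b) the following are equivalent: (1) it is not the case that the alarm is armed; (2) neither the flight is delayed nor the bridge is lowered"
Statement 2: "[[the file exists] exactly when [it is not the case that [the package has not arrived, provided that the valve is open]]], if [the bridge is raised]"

Statement 1 true; Statement 2 true

Statement 1: This is (L → P) ∧ (¬K ⊕ (¬D ↔ (M ↓ ¬G))).

L → P = F → F = T
¬K = ¬F = T
¬D = ¬T = F
¬G = ¬T = F
M ↓ ¬G = F ↓ F = T
¬D ↔ (M ↓ ¬G) = F ↔ T = F
¬K ⊕ (¬D ↔ (M ↓ ¬G)) = T ⊕ F = T
(L → P) ∧ (¬K ⊕ (¬D ↔ (M ↓ ¬G))) = T ∧ T = T
Thus Statement 1 is true.

Statement 2: This is G → (K ↔ ¬(P → ¬L)).

¬L = ¬F = T
P → ¬L = F → T = T
¬(P → ¬L) = ¬T = F
K ↔ ¬(P → ¬L) = F ↔ F = T
G → (K ↔ ¬(P → ¬L)) = T → T = T
So Statement 2 is true.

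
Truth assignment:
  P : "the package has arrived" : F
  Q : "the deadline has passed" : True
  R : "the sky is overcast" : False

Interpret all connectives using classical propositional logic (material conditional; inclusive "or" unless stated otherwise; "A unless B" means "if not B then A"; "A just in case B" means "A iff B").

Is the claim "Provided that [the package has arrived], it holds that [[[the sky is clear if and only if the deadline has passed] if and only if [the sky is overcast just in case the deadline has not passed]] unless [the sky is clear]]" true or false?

This is P -> (((~R <-> Q) <-> (R <-> ~Q)) | ~R).

~R = ~F = T
~R <-> Q = T <-> T = T
~Q = ~T = F
R <-> ~Q = F <-> F = T
(~R <-> Q) <-> (R <-> ~Q) = T <-> T = T
~R = ~F = T
((~R <-> Q) <-> (R <-> ~Q)) | ~R = T | T = T
P -> (((~R <-> Q) <-> (R <-> ~Q)) | ~R) = F -> T = T

True.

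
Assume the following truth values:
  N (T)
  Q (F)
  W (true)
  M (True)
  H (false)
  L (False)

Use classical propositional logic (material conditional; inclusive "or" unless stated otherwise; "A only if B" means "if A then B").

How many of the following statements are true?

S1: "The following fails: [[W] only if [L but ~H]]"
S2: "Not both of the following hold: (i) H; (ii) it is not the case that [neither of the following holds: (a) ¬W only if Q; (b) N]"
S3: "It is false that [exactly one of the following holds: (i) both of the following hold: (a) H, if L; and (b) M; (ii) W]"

S1: In symbols: ¬(W → (L ∧ ¬H))

¬H = ¬F = T
L ∧ ¬H = F ∧ T = F
W → (L ∧ ¬H) = T → F = F
¬(W → (L ∧ ¬H)) = ¬F = T
Thus S1 is true.

S2: This is H ↑ ¬((¬W → Q) ↓ N).

¬W = ¬T = F
¬W → Q = F → F = T
(¬W → Q) ↓ N = T ↓ T = F
¬((¬W → Q) ↓ N) = ¬F = T
H ↑ ¬((¬W → Q) ↓ N) = F ↑ T = T
Thus S2 is true.

S3: Formalization: ¬(((L → H) ∧ M) ⊕ W)

L → H = F → F = T
(L → H) ∧ M = T ∧ T = T
((L → H) ∧ M) ⊕ W = T ⊕ T = F
¬(((L → H) ∧ M) ⊕ W) = ¬F = T
Thus S3 is true.

Count: 3.

3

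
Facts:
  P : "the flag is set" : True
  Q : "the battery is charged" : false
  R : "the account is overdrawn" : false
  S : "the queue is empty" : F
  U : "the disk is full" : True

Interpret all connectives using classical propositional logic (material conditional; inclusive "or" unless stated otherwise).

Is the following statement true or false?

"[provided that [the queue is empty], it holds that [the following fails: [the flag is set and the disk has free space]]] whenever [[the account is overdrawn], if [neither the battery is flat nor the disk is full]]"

True

Values: Q=F, U=T, R=F, S=F, P=T.
Formalization: ((~Q nor U) -> R) -> (S -> ~(P & ~U))

~Q = ~F = T
~Q nor U = T nor T = F
(~Q nor U) -> R = F -> F = T
~U = ~T = F
P & ~U = T & F = F
~(P & ~U) = ~F = T
S -> ~(P & ~U) = F -> T = T
((~Q nor U) -> R) -> (S -> ~(P & ~U)) = T -> T = T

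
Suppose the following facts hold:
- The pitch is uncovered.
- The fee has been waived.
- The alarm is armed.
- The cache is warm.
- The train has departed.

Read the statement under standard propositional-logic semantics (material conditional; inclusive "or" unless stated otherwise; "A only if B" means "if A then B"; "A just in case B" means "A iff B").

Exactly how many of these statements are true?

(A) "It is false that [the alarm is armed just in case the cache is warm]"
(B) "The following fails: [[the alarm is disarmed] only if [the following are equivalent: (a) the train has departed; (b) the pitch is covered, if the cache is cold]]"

0

Let R = "the alarm is armed" (T), S = "the cache is warm" (T), U = "the train has departed" (T), P = "the pitch is covered" (F).

(A): Formalization: ¬(R ↔ S)

R ↔ S = T ↔ T = T
¬(R ↔ S) = ¬T = F
So (A) is false.

(B): Parsed as ¬(¬R → (U ↔ (¬S → P)))

¬R = ¬T = F
¬S = ¬T = F
¬S → P = F → F = T
U ↔ (¬S → P) = T ↔ T = T
¬R → (U ↔ (¬S → P)) = F → T = T
¬(¬R → (U ↔ (¬S → P))) = ¬T = F
Hence (B) is false.

True statements: 0 (none).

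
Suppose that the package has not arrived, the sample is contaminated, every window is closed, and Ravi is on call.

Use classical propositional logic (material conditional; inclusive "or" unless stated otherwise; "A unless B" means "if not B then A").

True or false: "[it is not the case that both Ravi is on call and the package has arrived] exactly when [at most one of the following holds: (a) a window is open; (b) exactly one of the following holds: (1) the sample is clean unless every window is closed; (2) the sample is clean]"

Let S = "Ravi is on call" (T), P = "the package has arrived" (F), R = "a window is open" (F), Q = "the sample is contaminated" (T).
Formalization: (S ↑ P) ↔ (R ↑ ((¬Q ∨ ¬R) ⊕ ¬Q))

S ↑ P = T ↑ F = T
¬Q = ¬T = F
¬R = ¬F = T
¬Q ∨ ¬R = F ∨ T = T
¬Q = ¬T = F
(¬Q ∨ ¬R) ⊕ ¬Q = T ⊕ F = T
R ↑ ((¬Q ∨ ¬R) ⊕ ¬Q) = F ↑ T = T
(S ↑ P) ↔ (R ↑ ((¬Q ∨ ¬R) ⊕ ¬Q)) = T ↔ T = T

true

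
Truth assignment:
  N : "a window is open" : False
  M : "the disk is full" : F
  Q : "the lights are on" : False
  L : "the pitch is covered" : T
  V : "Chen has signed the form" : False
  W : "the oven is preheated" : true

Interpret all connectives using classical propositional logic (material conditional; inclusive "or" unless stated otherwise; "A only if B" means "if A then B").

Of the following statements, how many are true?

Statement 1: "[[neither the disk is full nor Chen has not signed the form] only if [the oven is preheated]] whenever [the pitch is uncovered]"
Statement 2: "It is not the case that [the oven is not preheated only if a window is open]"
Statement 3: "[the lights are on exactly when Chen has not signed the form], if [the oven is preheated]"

1

Statement 1: Formalization: ¬L → ((M ↓ ¬V) → W)

¬L = ¬T = F
¬V = ¬F = T
M ↓ ¬V = F ↓ T = F
(M ↓ ¬V) → W = F → T = T
¬L → ((M ↓ ¬V) → W) = F → T = T
Thus Statement 1 is true.

Statement 2: This is ¬(¬W → N).

¬W = ¬T = F
¬W → N = F → F = T
¬(¬W → N) = ¬T = F
Hence Statement 2 is false.

Statement 3: In symbols: W → (Q ↔ ¬V)

¬V = ¬F = T
Q ↔ ¬V = F ↔ T = F
W → (Q ↔ ¬V) = T → F = F
Thus Statement 3 is false.

Count: 1.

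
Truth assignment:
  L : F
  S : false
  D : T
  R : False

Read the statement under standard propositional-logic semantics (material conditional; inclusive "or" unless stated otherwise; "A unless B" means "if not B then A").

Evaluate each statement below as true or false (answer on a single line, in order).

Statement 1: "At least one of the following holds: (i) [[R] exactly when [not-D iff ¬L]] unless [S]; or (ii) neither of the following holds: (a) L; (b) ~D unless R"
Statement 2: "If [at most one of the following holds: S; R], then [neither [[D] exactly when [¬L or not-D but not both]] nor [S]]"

Statement 1: Parsed as ((R iff (not D iff not L)) or S) or (L nor (not D or R))

not D = not True = False
not L = not False = True
not D iff not L = False iff True = False
R iff (not D iff not L) = False iff False = True
(R iff (not D iff not L)) or S = True or False = True
not D = not True = False
not D or R = False or False = False
L nor (not D or R) = False nor False = True
((R iff (not D iff not L)) or S) or (L nor (not D or R)) = True or True = True
So Statement 1 is true.

Statement 2: This is (S nand R) -> ((D iff (not L xor not D)) nor S).

S nand R = False nand False = True
not L = not False = True
not D = not True = False
not L xor not D = True xor False = True
D iff (not L xor not D) = True iff True = True
(D iff (not L xor not D)) nor S = True nor False = False
(S nand R) -> ((D iff (not L xor not D)) nor S) = True -> False = False
Hence Statement 2 is false.

Statement 1 true / Statement 2 false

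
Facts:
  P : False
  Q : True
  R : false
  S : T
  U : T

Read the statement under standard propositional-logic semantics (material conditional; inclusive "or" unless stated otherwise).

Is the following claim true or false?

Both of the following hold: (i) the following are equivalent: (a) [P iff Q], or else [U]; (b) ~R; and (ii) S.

true

This is (((P ↔ Q) ∨ U) ↔ ¬R) ∧ S.

P ↔ Q = F ↔ T = F
(P ↔ Q) ∨ U = F ∨ T = T
¬R = ¬F = T
((P ↔ Q) ∨ U) ↔ ¬R = T ↔ T = T
(((P ↔ Q) ∨ U) ↔ ¬R) ∧ S = T ∧ T = T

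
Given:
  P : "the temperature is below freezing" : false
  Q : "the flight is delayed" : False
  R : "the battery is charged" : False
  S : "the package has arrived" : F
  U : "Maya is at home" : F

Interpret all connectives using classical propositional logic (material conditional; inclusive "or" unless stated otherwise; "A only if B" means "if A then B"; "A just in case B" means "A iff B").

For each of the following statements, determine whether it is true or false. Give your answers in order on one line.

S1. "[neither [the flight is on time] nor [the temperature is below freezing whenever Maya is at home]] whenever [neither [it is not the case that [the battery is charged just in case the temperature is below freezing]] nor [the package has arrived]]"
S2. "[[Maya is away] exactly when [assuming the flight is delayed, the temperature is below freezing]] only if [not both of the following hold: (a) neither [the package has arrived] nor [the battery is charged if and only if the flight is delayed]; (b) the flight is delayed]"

S1 F; S2 T

S1: Parsed as (~(R <-> P) nor S) -> (~Q nor (U -> P))

R <-> P = F <-> F = T
~(R <-> P) = ~T = F
~(R <-> P) nor S = F nor F = T
~Q = ~F = T
U -> P = F -> F = T
~Q nor (U -> P) = T nor T = F
(~(R <-> P) nor S) -> (~Q nor (U -> P)) = T -> F = F
Hence S1 is false.

S2: Formalization: (~U <-> (Q -> P)) -> ((S nor (R <-> Q)) nand Q)

~U = ~F = T
Q -> P = F -> F = T
~U <-> (Q -> P) = T <-> T = T
R <-> Q = F <-> F = T
S nor (R <-> Q) = F nor T = F
(S nor (R <-> Q)) nand Q = F nand F = T
(~U <-> (Q -> P)) -> ((S nor (R <-> Q)) nand Q) = T -> T = T
So S2 is true.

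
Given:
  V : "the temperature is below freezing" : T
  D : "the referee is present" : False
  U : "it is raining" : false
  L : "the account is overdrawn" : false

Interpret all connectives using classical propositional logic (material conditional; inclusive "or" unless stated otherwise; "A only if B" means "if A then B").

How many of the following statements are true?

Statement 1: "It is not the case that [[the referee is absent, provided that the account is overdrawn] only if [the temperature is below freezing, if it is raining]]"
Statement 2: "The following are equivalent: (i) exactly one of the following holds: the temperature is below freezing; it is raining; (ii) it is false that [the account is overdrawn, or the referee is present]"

Statement 1: Formalization: not ((L -> not D) -> (U -> V))

not D = not False = True
L -> not D = False -> True = True
U -> V = False -> True = True
(L -> not D) -> (U -> V) = True -> True = True
not ((L -> not D) -> (U -> V)) = not True = False
So Statement 1 is false.

Statement 2: Parsed as (V xor U) iff not (L or D)

V xor U = True xor False = True
L or D = False or False = False
not (L or D) = not False = True
(V xor U) iff not (L or D) = True iff True = True
Thus Statement 2 is true.

Count: 1.

1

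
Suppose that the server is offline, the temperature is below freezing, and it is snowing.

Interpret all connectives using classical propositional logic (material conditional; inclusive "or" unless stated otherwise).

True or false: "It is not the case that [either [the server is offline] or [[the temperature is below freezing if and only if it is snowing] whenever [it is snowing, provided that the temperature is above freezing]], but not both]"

True.

Let P = "the server is online" (False), Q = "the temperature is below freezing" (True), R = "it is snowing" (True).
Parsed as not (not P xor ((not Q -> R) -> (Q iff R)))

not P = not False = True
not Q = not True = False
not Q -> R = False -> True = True
Q iff R = True iff True = True
(not Q -> R) -> (Q iff R) = True -> True = True
not P xor ((not Q -> R) -> (Q iff R)) = True xor True = False
not (not P xor ((not Q -> R) -> (Q iff R))) = not False = True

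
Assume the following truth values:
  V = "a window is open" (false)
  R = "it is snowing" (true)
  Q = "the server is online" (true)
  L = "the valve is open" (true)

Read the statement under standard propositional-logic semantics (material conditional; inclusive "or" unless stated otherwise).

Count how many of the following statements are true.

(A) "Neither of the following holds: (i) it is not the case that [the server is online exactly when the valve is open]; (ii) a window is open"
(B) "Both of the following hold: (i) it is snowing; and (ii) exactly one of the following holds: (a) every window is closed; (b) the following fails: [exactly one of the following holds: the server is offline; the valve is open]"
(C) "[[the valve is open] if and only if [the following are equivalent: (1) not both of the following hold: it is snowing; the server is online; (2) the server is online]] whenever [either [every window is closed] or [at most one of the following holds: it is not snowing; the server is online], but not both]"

(A): This is ~(Q <-> L) nor V.

Q <-> L = T <-> T = T
~(Q <-> L) = ~T = F
~(Q <-> L) nor V = F nor F = T
Hence (A) is true.

(B): This is R & (~V xor ~(~Q xor L)).

~V = ~F = T
~Q = ~T = F
~Q xor L = F xor T = T
~(~Q xor L) = ~T = F
~V xor ~(~Q xor L) = T xor F = T
R & (~V xor ~(~Q xor L)) = T & T = T
So (B) is true.

(C): This is (~V xor (~R nand Q)) -> (L <-> ((R nand Q) <-> Q)).

~V = ~F = T
~R = ~T = F
~R nand Q = F nand T = T
~V xor (~R nand Q) = T xor T = F
R nand Q = T nand T = F
(R nand Q) <-> Q = F <-> T = F
L <-> ((R nand Q) <-> Q) = T <-> F = F
(~V xor (~R nand Q)) -> (L <-> ((R nand Q) <-> Q)) = F -> F = T
So (C) is true.

True statements: 3.

3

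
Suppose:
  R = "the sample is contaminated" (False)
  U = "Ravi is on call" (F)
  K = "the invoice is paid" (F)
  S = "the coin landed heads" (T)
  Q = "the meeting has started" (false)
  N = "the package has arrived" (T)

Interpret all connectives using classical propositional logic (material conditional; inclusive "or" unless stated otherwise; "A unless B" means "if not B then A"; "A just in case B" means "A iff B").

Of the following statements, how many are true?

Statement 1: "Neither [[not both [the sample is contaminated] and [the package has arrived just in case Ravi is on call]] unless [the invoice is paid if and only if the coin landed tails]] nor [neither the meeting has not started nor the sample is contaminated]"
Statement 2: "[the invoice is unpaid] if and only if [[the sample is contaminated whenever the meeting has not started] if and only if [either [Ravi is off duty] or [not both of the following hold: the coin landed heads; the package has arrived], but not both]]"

Statement 1: Formalization: ((R ↑ (N ↔ U)) ∨ (K ↔ ¬S)) ↓ (¬Q ↓ R)

N ↔ U = T ↔ F = F
R ↑ (N ↔ U) = F ↑ F = T
¬S = ¬T = F
K ↔ ¬S = F ↔ F = T
(R ↑ (N ↔ U)) ∨ (K ↔ ¬S) = T ∨ T = T
¬Q = ¬F = T
¬Q ↓ R = T ↓ F = F
((R ↑ (N ↔ U)) ∨ (K ↔ ¬S)) ↓ (¬Q ↓ R) = T ↓ F = F
Thus Statement 1 is false.

Statement 2: Formalization: ¬K ↔ ((¬Q → R) ↔ (¬U ⊕ (S ↑ N)))

¬K = ¬F = T
¬Q = ¬F = T
¬Q → R = T → F = F
¬U = ¬F = T
S ↑ N = T ↑ T = F
¬U ⊕ (S ↑ N) = T ⊕ F = T
(¬Q → R) ↔ (¬U ⊕ (S ↑ N)) = F ↔ T = F
¬K ↔ ((¬Q → R) ↔ (¬U ⊕ (S ↑ N))) = T ↔ F = F
So Statement 2 is false.

Count: 0.

0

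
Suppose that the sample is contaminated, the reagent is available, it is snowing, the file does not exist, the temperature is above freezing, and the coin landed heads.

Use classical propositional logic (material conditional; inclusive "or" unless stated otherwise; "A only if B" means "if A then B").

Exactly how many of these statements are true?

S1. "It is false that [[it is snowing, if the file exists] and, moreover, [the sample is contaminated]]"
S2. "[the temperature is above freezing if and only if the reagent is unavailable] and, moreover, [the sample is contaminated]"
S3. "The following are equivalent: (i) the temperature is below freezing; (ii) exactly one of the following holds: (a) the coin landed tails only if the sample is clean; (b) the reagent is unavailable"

Let S = "the file exists" (F), R = "it is snowing" (T), P = "the sample is contaminated" (T), U = "the temperature is below freezing" (F), Q = "the reagent is available" (T), V = "the coin landed heads" (T).

S1: In symbols: ¬((S → R) ∧ P)

S → R = F → T = T
(S → R) ∧ P = T ∧ T = T
¬((S → R) ∧ P) = ¬T = F
Hence S1 is false.

S2: Parsed as (¬U ↔ ¬Q) ∧ P

¬U = ¬F = T
¬Q = ¬T = F
¬U ↔ ¬Q = T ↔ F = F
(¬U ↔ ¬Q) ∧ P = F ∧ T = F
So S2 is false.

S3: Parsed as U ↔ ((¬V → ¬P) ⊕ ¬Q)

¬V = ¬T = F
¬P = ¬T = F
¬V → ¬P = F → F = T
¬Q = ¬T = F
(¬V → ¬P) ⊕ ¬Q = T ⊕ F = T
U ↔ ((¬V → ¬P) ⊕ ¬Q) = F ↔ T = F
So S3 is false.

True statements: 0 (none).

0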